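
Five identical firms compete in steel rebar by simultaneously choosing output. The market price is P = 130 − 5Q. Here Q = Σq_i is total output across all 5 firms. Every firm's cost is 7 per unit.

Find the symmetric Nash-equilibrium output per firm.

A representative firm's profit is π_i = q_i(130 − 5Q) − 7q_i, with Q = q_i + Σ_{j≠i} q_j.
First-order condition: 123 − 10q_i − 5Σ_{j≠i} q_j = 0.
In a symmetric equilibrium every firm chooses the same q, so Σ_{j≠i} q_j = 4q. The condition becomes 123 − 30q = 0, giving q = 123/30 = 4.1.

4.1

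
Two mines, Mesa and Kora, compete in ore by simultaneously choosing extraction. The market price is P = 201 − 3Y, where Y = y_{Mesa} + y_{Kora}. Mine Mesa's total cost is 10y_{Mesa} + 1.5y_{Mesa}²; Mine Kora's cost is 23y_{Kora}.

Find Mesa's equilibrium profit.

Mine Mesa's profit: π = y_{Mesa}(201 − 3(y_{Mesa} + y_{Kora})) − 10y_{Mesa} − 1.5y_{Mesa}².
∂π/∂y_{Mesa} = 191 − 9y_{Mesa} − 3y_{Kora} = 0, so y_{Mesa} = 191/9 − (1/3)y_{Kora}.
For Kora: ∂π/∂y_{Kora} = 178 − 6y_{Kora} − 3y_{Mesa} = 0 ⇒ y_{Kora} = 89/3 − 0.5y_{Mesa}.
Plugging y_{Kora} into Mesa's best response: y_{Mesa} = 191/9 − (1/3)(89/3 − 0.5y_{Mesa}) ⇒ (5/6)y_{Mesa} = 34/3, so y_{Mesa} = 13.6.
Then y_{Kora} = 89/3 − 0.5·13.6 = 343/15.
Price P = 201 − 3·(547/15) = 91.6.
Mesa's profit: (91.6 − 10)·13.6 − 1.5(13.6)² = 832.32.

832.32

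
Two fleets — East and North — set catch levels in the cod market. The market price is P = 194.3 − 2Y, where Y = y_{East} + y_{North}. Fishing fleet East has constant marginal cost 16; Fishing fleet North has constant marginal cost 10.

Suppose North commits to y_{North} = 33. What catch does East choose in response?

Fishing fleet East's profit: π = y_{East}(194.3 − 2(y_{East} + y_{North})) − 16y_{East}.
∂π/∂y_{East} = 178.3 − 4y_{East} − 2y_{North} = 0, so y_{East} = 44.575 − 0.5y_{North}.
At y_{North} = 33: y_{East} = 44.575 − 0.5·33 = 28.075.

28.075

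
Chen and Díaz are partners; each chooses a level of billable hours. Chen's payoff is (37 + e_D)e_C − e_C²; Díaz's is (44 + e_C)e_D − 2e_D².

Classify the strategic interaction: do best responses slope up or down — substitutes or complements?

Expanding Chen's payoff: 37e_C + e_De_C − e_C².
∂π/∂e_C = 37 + e_D − 2e_C = 0, so e_C = 18.5 + 0.5e_D.
The best-response slope de_C/de_D = 0.5 > 0: the reaction function is upward-sloping, so the choices are strategic complements.

strategic complements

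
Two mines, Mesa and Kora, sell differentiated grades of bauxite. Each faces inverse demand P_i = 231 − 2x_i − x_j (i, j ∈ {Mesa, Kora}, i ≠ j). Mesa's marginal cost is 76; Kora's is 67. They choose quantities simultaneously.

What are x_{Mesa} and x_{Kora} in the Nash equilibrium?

30.4, 33.4

Mine Mesa's profit: π = x_{Mesa}(231 − 2x_{Mesa} − x_{Kora}) − 76x_{Mesa}.
∂π/∂x_{Mesa} = 155 − 4x_{Mesa} − x_{Kora} = 0 ⇒ x_{Mesa} = 38.75 − 0.25x_{Kora}.
Similarly x_{Kora} = 41 − 0.25x_{Mesa}.
Solving the two reaction functions simultaneously: (1 − (−0.25)(−0.25))x_{Mesa} = 38.75 − 0.25·41, so 0.9375x_{Mesa} = 28.5 and x_{Mesa} = 30.4.
Then x_{Kora} = 41 − 0.25·30.4 = 33.4.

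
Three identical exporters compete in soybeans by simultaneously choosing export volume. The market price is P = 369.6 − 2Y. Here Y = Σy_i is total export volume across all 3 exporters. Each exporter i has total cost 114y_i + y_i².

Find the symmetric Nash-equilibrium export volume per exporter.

A representative exporter's profit is π_i = y_i(369.6 − 2Y) − 114y_i − y_i², with Y = y_i + Σ_{j≠i} y_j.
First-order condition: 255.6 − 6y_i − 2Σ_{j≠i} y_j = 0.
With identical exporters, set every y_j = y: then 255.6 − 6y − 4y = 0, i.e. y = 255.6/10 = 25.56.

25.56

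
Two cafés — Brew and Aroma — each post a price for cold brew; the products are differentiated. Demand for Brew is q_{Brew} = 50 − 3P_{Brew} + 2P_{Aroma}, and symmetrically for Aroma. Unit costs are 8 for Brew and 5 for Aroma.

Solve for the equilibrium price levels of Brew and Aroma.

Brew's profit: π = (P_{Brew} − 8)(50 − 3P_{Brew} + 2P_{Aroma}).
∂π/∂P_{Brew} = 74 − 6P_{Brew} + 2P_{Aroma} = 0 ⇒ P_{Brew} = 37/3 + (1/3)P_{Aroma}.
Similarly P_{Aroma} = 65/6 + (1/3)P_{Brew}.
Plugging P_{Aroma} into Brew's best response: P_{Brew} = 37/3 + (1/3)(65/6 + (1/3)P_{Brew}) ⇒ (8/9)P_{Brew} = 287/18, so P_{Brew} = 17.9375.
Then P_{Aroma} = 65/6 + (1/3)·17.9375 = 16.8125.

17.9375, 16.8125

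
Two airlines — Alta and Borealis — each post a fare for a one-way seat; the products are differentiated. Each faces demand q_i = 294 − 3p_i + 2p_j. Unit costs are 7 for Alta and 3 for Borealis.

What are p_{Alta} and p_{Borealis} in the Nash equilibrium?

Alta's profit: π = (p_{Alta} − 7)(294 − 3p_{Alta} + 2p_{Borealis}).
∂π/∂p_{Alta} = 315 − 6p_{Alta} + 2p_{Borealis} = 0 ⇒ p_{Alta} = 52.5 + (1/3)p_{Borealis}.
Similarly p_{Borealis} = 50.5 + (1/3)p_{Alta}.
Substituting the second reaction function into the first: p_{Alta} = 52.5 + (1/3)(50.5 + (1/3)p_{Alta}), which gives (8/9)p_{Alta} = 208/3 ⇒ p_{Alta} = 78.
Then p_{Borealis} = 50.5 + (1/3)·78 = 76.5.

78, 76.5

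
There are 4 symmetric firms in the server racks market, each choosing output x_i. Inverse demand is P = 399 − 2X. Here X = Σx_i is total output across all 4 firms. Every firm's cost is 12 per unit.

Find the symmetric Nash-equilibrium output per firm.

38.7

A representative firm's profit is π_i = x_i(399 − 2X) − 12x_i, with X = x_i + Σ_{j≠i} x_j.
First-order condition: 387 − 4x_i − 2Σ_{j≠i} x_j = 0.
In a symmetric equilibrium every firm chooses the same x, so Σ_{j≠i} x_j = 3x. The condition becomes 387 − 10x = 0, giving x = 387/10 = 38.7.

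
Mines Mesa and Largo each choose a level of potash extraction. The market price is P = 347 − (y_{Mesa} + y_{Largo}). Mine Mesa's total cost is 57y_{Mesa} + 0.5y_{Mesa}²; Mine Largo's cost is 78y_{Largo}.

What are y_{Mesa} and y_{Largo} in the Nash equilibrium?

Mine Mesa's profit: π = y_{Mesa}(347 − (y_{Mesa} + y_{Largo})) − 57y_{Mesa} − 0.5y_{Mesa}².
∂π/∂y_{Mesa} = 290 − 3y_{Mesa} − y_{Largo} = 0, so y_{Mesa} = 290/3 − (1/3)y_{Largo}.
For Largo: ∂π/∂y_{Largo} = 269 − 2y_{Largo} − y_{Mesa} = 0 ⇒ y_{Largo} = 134.5 − 0.5y_{Mesa}.
Solving the two reaction functions simultaneously: (1 − (−1/3)(−0.5))y_{Mesa} = 290/3 − (1/3)·134.5, so (5/6)y_{Mesa} = 311/6 and y_{Mesa} = 62.2.
Then y_{Largo} = 134.5 − 0.5·62.2 = 103.4.

62.2, 103.4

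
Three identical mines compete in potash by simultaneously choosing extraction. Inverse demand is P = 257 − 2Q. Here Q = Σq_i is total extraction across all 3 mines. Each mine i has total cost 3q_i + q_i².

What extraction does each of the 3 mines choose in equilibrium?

25.4

A representative mine's profit is π_i = q_i(257 − 2Q) − 3q_i − q_i², with Q = q_i + Σ_{j≠i} q_j.
First-order condition: 254 − 6q_i − 2Σ_{j≠i} q_j = 0.
With identical mines, set every q_j = q: then 254 − 6q − 4q = 0, i.e. q = 254/10 = 25.4.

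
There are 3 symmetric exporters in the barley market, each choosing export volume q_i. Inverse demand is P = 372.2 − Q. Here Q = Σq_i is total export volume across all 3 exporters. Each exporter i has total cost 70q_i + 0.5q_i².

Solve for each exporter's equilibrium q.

A representative exporter's profit is π_i = q_i(372.2 − Q) − 70q_i − 0.5q_i², with Q = q_i + Σ_{j≠i} q_j.
First-order condition: 302.2 − 3q_i − Σ_{j≠i} q_j = 0.
With identical exporters, set every q_j = q: then 302.2 − 3q − 2q = 0, i.e. q = 302.2/5 = 60.44.

60.44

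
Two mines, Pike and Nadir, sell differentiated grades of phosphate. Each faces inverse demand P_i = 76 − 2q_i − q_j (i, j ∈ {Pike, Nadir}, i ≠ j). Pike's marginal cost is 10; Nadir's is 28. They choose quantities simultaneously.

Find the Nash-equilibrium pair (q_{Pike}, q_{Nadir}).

14.4, 8.4

Mine Pike's profit: π = q_{Pike}(76 − 2q_{Pike} − q_{Nadir}) − 10q_{Pike}.
∂π/∂q_{Pike} = 66 − 4q_{Pike} − q_{Nadir} = 0 ⇒ q_{Pike} = 16.5 − 0.25q_{Nadir}.
Similarly q_{Nadir} = 12 − 0.25q_{Pike}.
Plugging q_{Nadir} into Pike's best response: q_{Pike} = 16.5 − 0.25(12 − 0.25q_{Pike}) ⇒ 0.9375q_{Pike} = 13.5, so q_{Pike} = 14.4.
Then q_{Nadir} = 12 − 0.25·14.4 = 8.4.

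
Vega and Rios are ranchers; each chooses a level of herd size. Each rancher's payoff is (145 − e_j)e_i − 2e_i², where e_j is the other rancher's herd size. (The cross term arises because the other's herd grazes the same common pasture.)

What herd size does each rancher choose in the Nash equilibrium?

29

Vega's payoff is (145 − e_R)e_V − 2e_V².
∂π/∂e_V = 145 − e_R − 4e_V = 0, so e_V = 36.25 − 0.25e_R.
The game is symmetric, so in equilibrium e_R = e_V: the reaction function gives 1.25e_V = 36.25, hence e_V = 29.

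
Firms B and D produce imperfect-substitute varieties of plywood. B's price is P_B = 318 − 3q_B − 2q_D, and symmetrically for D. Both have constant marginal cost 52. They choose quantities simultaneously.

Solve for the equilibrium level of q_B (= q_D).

33.25

Firm B's profit: π = q_B(318 − 3q_B − 2q_D) − 52q_B.
∂π/∂q_B = 266 − 6q_B − 2q_D = 0 ⇒ q_B = 133/3 − (1/3)q_D.
By symmetry q_D = q_B; substituting into the reaction function, (4/3)q_B = 133/3 and q_B = 33.25.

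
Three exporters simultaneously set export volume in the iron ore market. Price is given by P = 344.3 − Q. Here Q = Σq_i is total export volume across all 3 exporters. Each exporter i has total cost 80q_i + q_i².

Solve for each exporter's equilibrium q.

A representative exporter's profit is π_i = q_i(344.3 − Q) − 80q_i − q_i², with Q = q_i + Σ_{j≠i} q_j.
First-order condition: 264.3 − 4q_i − Σ_{j≠i} q_j = 0.
Imposing symmetry (q_j = q for all j) turns Σ_{j≠i} q_j into 2q, so 264.3 = 6q and q = 44.05.

44.05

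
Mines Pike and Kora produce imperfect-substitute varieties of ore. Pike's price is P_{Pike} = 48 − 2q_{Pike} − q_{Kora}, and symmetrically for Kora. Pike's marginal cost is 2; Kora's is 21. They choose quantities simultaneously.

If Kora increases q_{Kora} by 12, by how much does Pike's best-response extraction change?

-3

Mine Pike's profit: π = q_{Pike}(48 − 2q_{Pike} − q_{Kora}) − 2q_{Pike}.
∂π/∂q_{Pike} = 46 − 4q_{Pike} − q_{Kora} = 0 ⇒ q_{Pike} = 11.5 − 0.25q_{Kora}.
The reaction-function slope is −0.25, so a 12-unit rise in q_{Kora} moves q_{Pike} by −0.25 × 12 = −3. Pike's best response falls — the actions are strategic substitutes.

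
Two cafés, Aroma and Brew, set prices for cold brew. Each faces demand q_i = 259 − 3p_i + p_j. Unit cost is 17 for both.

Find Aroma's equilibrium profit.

6075

Aroma's profit: π = (p_{Aroma} − 17)(259 − 3p_{Aroma} + p_{Brew}).
∂π/∂p_{Aroma} = 310 − 6p_{Aroma} + p_{Brew} = 0 ⇒ p_{Aroma} = 155/3 + (1/6)p_{Brew}.
Setting p_{Aroma} = p_{Brew} in the reaction function: p_{Aroma} = 155/3 + (1/6)p_{Aroma}, so p_{Aroma} = (155/3) / (5/6) = 62.
q_{Aroma} = 259 − 3·62 + 62 = 135.
Profit = (62 − 17)·135 = 6075.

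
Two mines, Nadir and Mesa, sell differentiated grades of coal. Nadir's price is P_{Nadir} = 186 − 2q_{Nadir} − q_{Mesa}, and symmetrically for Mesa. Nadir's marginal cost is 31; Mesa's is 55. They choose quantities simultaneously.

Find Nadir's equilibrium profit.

Mine Nadir's profit: π = q_{Nadir}(186 − 2q_{Nadir} − q_{Mesa}) − 31q_{Nadir}.
∂π/∂q_{Nadir} = 155 − 4q_{Nadir} − q_{Mesa} = 0 ⇒ q_{Nadir} = 38.75 − 0.25q_{Mesa}.
Similarly q_{Mesa} = 32.75 − 0.25q_{Nadir}.
Solving the two reaction functions simultaneously: (1 − (−0.25)(−0.25))q_{Nadir} = 38.75 − 0.25·32.75, so 0.9375q_{Nadir} = 30.5625 and q_{Nadir} = 32.6.
Then q_{Mesa} = 32.75 − 0.25·32.6 = 24.6.
P_{Nadir} = 186 − 2·32.6 − 24.6 = 96.2.
Profit = (96.2 − 31)·32.6 = 2125.52.

2125.52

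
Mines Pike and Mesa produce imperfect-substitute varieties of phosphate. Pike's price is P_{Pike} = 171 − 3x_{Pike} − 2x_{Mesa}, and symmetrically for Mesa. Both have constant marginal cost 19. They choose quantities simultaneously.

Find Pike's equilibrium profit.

1083

Mine Pike's profit: π = x_{Pike}(171 − 3x_{Pike} − 2x_{Mesa}) − 19x_{Pike}.
∂π/∂x_{Pike} = 152 − 6x_{Pike} − 2x_{Mesa} = 0 ⇒ x_{Pike} = 76/3 − (1/3)x_{Mesa}.
Setting x_{Pike} = x_{Mesa} in the reaction function: x_{Pike} = 76/3 − (1/3)x_{Pike}, so x_{Pike} = (76/3) / (4/3) = 19.
P_{Pike} = 171 − 3·19 − 2·19 = 76.
Profit = (76 − 19)·19 = 1083.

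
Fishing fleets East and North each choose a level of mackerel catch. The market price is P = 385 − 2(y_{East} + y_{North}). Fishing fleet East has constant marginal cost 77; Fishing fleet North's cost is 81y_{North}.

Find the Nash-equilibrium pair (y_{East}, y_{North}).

Fishing fleet East's profit: π = y_{East}(385 − 2(y_{East} + y_{North})) − 77y_{East}.
∂π/∂y_{East} = 308 − 4y_{East} − 2y_{North} = 0, so y_{East} = 77 − 0.5y_{North}.
By the same steps for North: y_{North} = 76 − 0.5y_{East}.
Plugging y_{North} into East's best response: y_{East} = 77 − 0.5(76 − 0.5y_{East}) ⇒ 0.75y_{East} = 39, so y_{East} = 52.
Then y_{North} = 76 − 0.5·52 = 50.

52, 50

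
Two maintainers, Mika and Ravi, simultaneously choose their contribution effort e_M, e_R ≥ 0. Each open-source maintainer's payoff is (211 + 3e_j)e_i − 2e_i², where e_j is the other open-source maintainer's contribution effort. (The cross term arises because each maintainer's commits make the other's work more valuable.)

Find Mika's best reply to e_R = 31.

Mika's payoff is (211 + 3e_R)e_M − 2e_M².
∂π/∂e_M = 211 + 3e_R − 4e_M = 0, so e_M = 52.75 + 0.75e_R.
At e_R = 31: e_M = 52.75 + 0.75·31 = 76.

76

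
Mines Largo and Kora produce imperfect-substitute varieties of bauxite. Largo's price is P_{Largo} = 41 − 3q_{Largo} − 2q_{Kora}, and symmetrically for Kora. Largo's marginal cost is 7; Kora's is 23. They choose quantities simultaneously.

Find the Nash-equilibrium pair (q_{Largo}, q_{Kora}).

Mine Largo's profit: π = q_{Largo}(41 − 3q_{Largo} − 2q_{Kora}) − 7q_{Largo}.
∂π/∂q_{Largo} = 34 − 6q_{Largo} − 2q_{Kora} = 0 ⇒ q_{Largo} = 17/3 − (1/3)q_{Kora}.
Similarly q_{Kora} = 3 − (1/3)q_{Largo}.
Solving the two reaction functions simultaneously: (1 − (−1/3)(−1/3))q_{Largo} = 17/3 − (1/3)·3, so (8/9)q_{Largo} = 14/3 and q_{Largo} = 5.25.
Then q_{Kora} = 3 − (1/3)·5.25 = 1.25.

5.25, 1.25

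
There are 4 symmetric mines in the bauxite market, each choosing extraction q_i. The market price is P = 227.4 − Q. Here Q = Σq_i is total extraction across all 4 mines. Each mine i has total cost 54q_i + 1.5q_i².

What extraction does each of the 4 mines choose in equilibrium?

A representative mine's profit is π_i = q_i(227.4 − Q) − 54q_i − 1.5q_i², with Q = q_i + Σ_{j≠i} q_j.
First-order condition: 173.4 − 5q_i − Σ_{j≠i} q_j = 0.
With identical mines, set every q_j = q: then 173.4 − 5q − 3q = 0, i.e. q = 173.4/8 = 21.675.

21.675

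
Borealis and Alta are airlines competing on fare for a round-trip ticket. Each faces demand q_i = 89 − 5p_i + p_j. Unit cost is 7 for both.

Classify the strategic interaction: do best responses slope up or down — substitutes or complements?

strategic complements

Borealis's profit: π = (p_{Borealis} − 7)(89 − 5p_{Borealis} + p_{Alta}).
∂π/∂p_{Borealis} = 124 − 10p_{Borealis} + p_{Alta} = 0 ⇒ p_{Borealis} = 12.4 + 0.1p_{Alta}.
The best-response slope dp_{Borealis}/dp_{Alta} = 0.1 > 0: the reaction function is upward-sloping, so the choices are strategic complements.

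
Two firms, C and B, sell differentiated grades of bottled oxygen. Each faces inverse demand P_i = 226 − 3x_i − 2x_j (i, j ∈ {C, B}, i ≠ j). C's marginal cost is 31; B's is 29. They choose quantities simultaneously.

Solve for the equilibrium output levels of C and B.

24.25, 24.75

Firm C's profit: π = x_C(226 − 3x_C − 2x_B) − 31x_C.
∂π/∂x_C = 195 − 6x_C − 2x_B = 0 ⇒ x_C = 32.5 − (1/3)x_B.
Similarly x_B = 197/6 − (1/3)x_C.
Plugging x_B into C's best response: x_C = 32.5 − (1/3)(197/6 − (1/3)x_C) ⇒ (8/9)x_C = 194/9, so x_C = 24.25.
Then x_B = 197/6 − (1/3)·24.25 = 24.75.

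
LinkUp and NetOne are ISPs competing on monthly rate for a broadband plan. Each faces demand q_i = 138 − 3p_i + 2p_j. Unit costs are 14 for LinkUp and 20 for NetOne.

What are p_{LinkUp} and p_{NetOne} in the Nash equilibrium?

LinkUp's profit: π = (p_{LinkUp} − 14)(138 − 3p_{LinkUp} + 2p_{NetOne}).
∂π/∂p_{LinkUp} = 180 − 6p_{LinkUp} + 2p_{NetOne} = 0 ⇒ p_{LinkUp} = 30 + (1/3)p_{NetOne}.
Similarly p_{NetOne} = 33 + (1/3)p_{LinkUp}.
Solving the two reaction functions simultaneously: (1 − (1/3)(1/3))p_{LinkUp} = 30 + (1/3)·33, so (8/9)p_{LinkUp} = 41 and p_{LinkUp} = 46.125.
Then p_{NetOne} = 33 + (1/3)·46.125 = 48.375.

46.125, 48.375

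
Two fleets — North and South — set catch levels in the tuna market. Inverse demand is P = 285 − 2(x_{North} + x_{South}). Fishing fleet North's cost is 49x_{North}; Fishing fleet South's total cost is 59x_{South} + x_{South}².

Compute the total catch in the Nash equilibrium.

Fishing fleet North's profit: π = x_{North}(285 − 2(x_{North} + x_{South})) − 49x_{North}.
∂π/∂x_{North} = 236 − 4x_{North} − 2x_{South} = 0, so x_{North} = 59 − 0.5x_{South}.
For South: ∂π/∂x_{South} = 226 − 6x_{South} − 2x_{North} = 0 ⇒ x_{South} = 113/3 − (1/3)x_{North}.
Plugging x_{South} into North's best response: x_{North} = 59 − 0.5(113/3 − (1/3)x_{North}) ⇒ (5/6)x_{North} = 241/6, so x_{North} = 48.2.
Then x_{South} = 113/3 − (1/3)·48.2 = 21.6.
Total catch: 48.2 + 21.6 = 69.8.

69.8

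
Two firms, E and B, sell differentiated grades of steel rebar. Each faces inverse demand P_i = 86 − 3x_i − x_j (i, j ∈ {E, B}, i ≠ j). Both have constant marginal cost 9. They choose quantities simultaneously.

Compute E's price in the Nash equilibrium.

Firm E's profit: π = x_E(86 − 3x_E − x_B) − 9x_E.
∂π/∂x_E = 77 − 6x_E − x_B = 0 ⇒ x_E = 77/6 − (1/6)x_B.
By symmetry x_B = x_E; substituting into the reaction function, (7/6)x_E = 77/6 and x_E = 11.
P_E = 86 − 3·11 − 11 = 42.

42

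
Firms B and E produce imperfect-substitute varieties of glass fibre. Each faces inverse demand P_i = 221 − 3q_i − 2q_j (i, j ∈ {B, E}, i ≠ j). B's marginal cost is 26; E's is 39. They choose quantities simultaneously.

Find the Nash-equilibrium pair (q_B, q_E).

Firm B's profit: π = q_B(221 − 3q_B − 2q_E) − 26q_B.
∂π/∂q_B = 195 − 6q_B − 2q_E = 0 ⇒ q_B = 32.5 − (1/3)q_E.
Similarly q_E = 91/3 − (1/3)q_B.
Solving the two reaction functions simultaneously: (1 − (−1/3)(−1/3))q_B = 32.5 − (1/3)·(91/3), so (8/9)q_B = 403/18 and q_B = 25.1875.
Then q_E = 91/3 − (1/3)·25.1875 = 21.9375.

25.1875, 21.9375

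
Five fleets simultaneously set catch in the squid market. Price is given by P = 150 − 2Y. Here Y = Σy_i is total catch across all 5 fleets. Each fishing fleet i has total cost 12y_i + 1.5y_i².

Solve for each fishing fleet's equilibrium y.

9.2

A representative fishing fleet's profit is π_i = y_i(150 − 2Y) − 12y_i − 1.5y_i², with Y = y_i + Σ_{j≠i} y_j.
First-order condition: 138 − 7y_i − 2Σ_{j≠i} y_j = 0.
In a symmetric equilibrium every fishing fleet chooses the same y, so Σ_{j≠i} y_j = 4y. The condition becomes 138 − 15y = 0, giving y = 138/15 = 9.2.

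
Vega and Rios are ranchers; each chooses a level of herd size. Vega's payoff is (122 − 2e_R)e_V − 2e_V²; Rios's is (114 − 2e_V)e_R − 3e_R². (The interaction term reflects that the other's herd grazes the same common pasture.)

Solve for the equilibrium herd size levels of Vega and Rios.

Expanding Vega's payoff: 122e_V − 2e_Re_V − 2e_V².
∂π/∂e_V = 122 − 2e_R − 4e_V = 0, so e_V = 30.5 − 0.5e_R.
Likewise for Rios: e_R = 19 − (1/3)e_V.
Plugging e_R into Vega's best response: e_V = 30.5 − 0.5(19 − (1/3)e_V) ⇒ (5/6)e_V = 21, so e_V = 25.2.
Then e_R = 19 − (1/3)·25.2 = 10.6.

25.2, 10.6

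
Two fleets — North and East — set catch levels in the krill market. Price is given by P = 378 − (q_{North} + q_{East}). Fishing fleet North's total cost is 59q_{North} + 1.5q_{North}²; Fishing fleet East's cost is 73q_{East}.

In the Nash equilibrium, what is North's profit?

Fishing fleet North's profit: π = q_{North}(378 − (q_{North} + q_{East})) − 59q_{North} − 1.5q_{North}².
∂π/∂q_{North} = 319 − 5q_{North} − q_{East} = 0, so q_{North} = 63.8 − 0.2q_{East}.
For East: ∂π/∂q_{East} = 305 − 2q_{East} − q_{North} = 0 ⇒ q_{East} = 152.5 − 0.5q_{North}.
Plugging q_{East} into North's best response: q_{North} = 63.8 − 0.2(152.5 − 0.5q_{North}) ⇒ 0.9q_{North} = 33.3, so q_{North} = 37.
Then q_{East} = 152.5 − 0.5·37 = 134.
Price P = 378 − 171 = 207.
North's profit: (207 − 59)·37 − 1.5(37)² = 3422.5.

3422.5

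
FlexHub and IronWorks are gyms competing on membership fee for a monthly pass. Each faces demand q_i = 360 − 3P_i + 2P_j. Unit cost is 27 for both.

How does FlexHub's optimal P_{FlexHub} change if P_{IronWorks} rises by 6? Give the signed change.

FlexHub's profit: π = (P_{FlexHub} − 27)(360 − 3P_{FlexHub} + 2P_{IronWorks}).
∂π/∂P_{FlexHub} = 441 − 6P_{FlexHub} + 2P_{IronWorks} = 0 ⇒ P_{FlexHub} = 73.5 + (1/3)P_{IronWorks}.
The reaction-function slope is 1/3, so a 6-unit rise in P_{IronWorks} moves P_{FlexHub} by 1/3 × 6 = 2. FlexHub's best response rises — the actions are strategic complements.

2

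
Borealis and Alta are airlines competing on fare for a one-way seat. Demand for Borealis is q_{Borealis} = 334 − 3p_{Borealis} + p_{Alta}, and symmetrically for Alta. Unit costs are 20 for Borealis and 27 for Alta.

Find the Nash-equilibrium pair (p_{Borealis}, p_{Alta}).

Borealis's profit: π = (p_{Borealis} − 20)(334 − 3p_{Borealis} + p_{Alta}).
∂π/∂p_{Borealis} = 394 − 6p_{Borealis} + p_{Alta} = 0 ⇒ p_{Borealis} = 197/3 + (1/6)p_{Alta}.
Similarly p_{Alta} = 415/6 + (1/6)p_{Borealis}.
Solving the two reaction functions simultaneously: (1 − (1/6)(1/6))p_{Borealis} = 197/3 + (1/6)·(415/6), so (35/36)p_{Borealis} = 2779/36 and p_{Borealis} = 79.4.
Then p_{Alta} = 415/6 + (1/6)·79.4 = 82.4.

79.4, 82.4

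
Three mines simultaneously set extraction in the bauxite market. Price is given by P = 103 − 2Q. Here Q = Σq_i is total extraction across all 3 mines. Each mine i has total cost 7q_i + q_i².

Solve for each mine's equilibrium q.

9.6

A representative mine's profit is π_i = q_i(103 − 2Q) − 7q_i − q_i², with Q = q_i + Σ_{j≠i} q_j.
First-order condition: 96 − 6q_i − 2Σ_{j≠i} q_j = 0.
Imposing symmetry (q_j = q for all j) turns Σ_{j≠i} q_j into 2q, so 96 = 10q and q = 9.6.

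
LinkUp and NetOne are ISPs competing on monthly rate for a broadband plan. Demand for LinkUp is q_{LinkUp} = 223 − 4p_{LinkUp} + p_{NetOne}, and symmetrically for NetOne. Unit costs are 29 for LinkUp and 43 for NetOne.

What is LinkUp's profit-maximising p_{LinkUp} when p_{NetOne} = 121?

57.5

LinkUp's profit: π = (p_{LinkUp} − 29)(223 − 4p_{LinkUp} + p_{NetOne}).
∂π/∂p_{LinkUp} = 339 − 8p_{LinkUp} + p_{NetOne} = 0 ⇒ p_{LinkUp} = 42.375 + 0.125p_{NetOne}.
At p_{NetOne} = 121: p_{LinkUp} = 42.375 + 0.125·121 = 57.5.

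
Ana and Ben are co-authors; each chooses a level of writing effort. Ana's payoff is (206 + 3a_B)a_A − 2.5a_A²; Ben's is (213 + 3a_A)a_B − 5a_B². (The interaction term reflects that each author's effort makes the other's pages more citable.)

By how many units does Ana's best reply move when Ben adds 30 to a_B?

18

Expanding Ana's payoff: 206a_A + 3a_Ba_A − 2.5a_A².
∂π/∂a_A = 206 + 3a_B − 5a_A = 0, so a_A = 41.2 + 0.6a_B.
The reaction-function slope is 0.6, so a 30-unit rise in a_B moves a_A by 0.6 × 30 = 18. Ana's best response rises — the actions are strategic complements.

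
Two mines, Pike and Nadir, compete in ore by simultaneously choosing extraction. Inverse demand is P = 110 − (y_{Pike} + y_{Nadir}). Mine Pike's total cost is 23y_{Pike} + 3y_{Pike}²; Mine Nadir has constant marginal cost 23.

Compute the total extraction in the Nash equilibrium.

Mine Pike's profit: π = y_{Pike}(110 − (y_{Pike} + y_{Nadir})) − 23y_{Pike} − 3y_{Pike}².
∂π/∂y_{Pike} = 87 − 8y_{Pike} − y_{Nadir} = 0, so y_{Pike} = 10.875 − 0.125y_{Nadir}.
For Nadir: ∂π/∂y_{Nadir} = 87 − 2y_{Nadir} − y_{Pike} = 0 ⇒ y_{Nadir} = 43.5 − 0.5y_{Pike}.
Solving the two reaction functions simultaneously: (1 − (−0.125)(−0.5))y_{Pike} = 10.875 − 0.125·43.5, so 0.9375y_{Pike} = 5.4375 and y_{Pike} = 5.8.
Then y_{Nadir} = 43.5 − 0.5·5.8 = 40.6.
Total extraction: 5.8 + 40.6 = 46.4.

46.4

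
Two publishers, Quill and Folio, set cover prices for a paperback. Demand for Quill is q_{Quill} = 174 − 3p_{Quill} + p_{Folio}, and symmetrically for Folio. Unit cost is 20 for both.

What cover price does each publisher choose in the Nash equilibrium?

46.8

Quill's profit: π = (p_{Quill} − 20)(174 − 3p_{Quill} + p_{Folio}).
∂π/∂p_{Quill} = 234 − 6p_{Quill} + p_{Folio} = 0 ⇒ p_{Quill} = 39 + (1/6)p_{Folio}.
Setting p_{Quill} = p_{Folio} in the reaction function: p_{Quill} = 39 + (1/6)p_{Quill}, so p_{Quill} = 39 / (5/6) = 46.8.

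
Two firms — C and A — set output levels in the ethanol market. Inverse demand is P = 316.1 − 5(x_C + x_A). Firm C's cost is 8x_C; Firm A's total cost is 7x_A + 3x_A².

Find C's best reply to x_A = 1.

Firm C's profit: π = x_C(316.1 − 5(x_C + x_A)) − 8x_C.
∂π/∂x_C = 308.1 − 10x_C − 5x_A = 0, so x_C = 30.81 − 0.5x_A.
At x_A = 1: x_C = 30.81 − 0.5·1 = 30.31.

30.31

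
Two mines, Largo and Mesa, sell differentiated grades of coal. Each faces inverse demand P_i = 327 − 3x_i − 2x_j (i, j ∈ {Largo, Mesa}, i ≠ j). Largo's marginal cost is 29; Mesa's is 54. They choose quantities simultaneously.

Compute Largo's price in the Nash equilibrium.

145.4375

Mine Largo's profit: π = x_{Largo}(327 − 3x_{Largo} − 2x_{Mesa}) − 29x_{Largo}.
∂π/∂x_{Largo} = 298 − 6x_{Largo} − 2x_{Mesa} = 0 ⇒ x_{Largo} = 149/3 − (1/3)x_{Mesa}.
Similarly x_{Mesa} = 45.5 − (1/3)x_{Largo}.
Substituting the second reaction function into the first: x_{Largo} = 149/3 − (1/3)(45.5 − (1/3)x_{Largo}), which gives (8/9)x_{Largo} = 34.5 ⇒ x_{Largo} = 38.8125.
Then x_{Mesa} = 45.5 − (1/3)·38.8125 = 32.5625.
P_{Largo} = 327 − 3·38.8125 − 2·32.5625 = 145.4375.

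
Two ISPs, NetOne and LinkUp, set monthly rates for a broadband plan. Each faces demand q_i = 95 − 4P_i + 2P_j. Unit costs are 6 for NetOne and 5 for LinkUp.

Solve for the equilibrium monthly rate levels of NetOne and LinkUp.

NetOne's profit: π = (P_{NetOne} − 6)(95 − 4P_{NetOne} + 2P_{LinkUp}).
∂π/∂P_{NetOne} = 119 − 8P_{NetOne} + 2P_{LinkUp} = 0 ⇒ P_{NetOne} = 14.875 + 0.25P_{LinkUp}.
Similarly P_{LinkUp} = 14.375 + 0.25P_{NetOne}.
Plugging P_{LinkUp} into NetOne's best response: P_{NetOne} = 14.875 + 0.25(14.375 + 0.25P_{NetOne}) ⇒ 0.9375P_{NetOne} = 591/32, so P_{NetOne} = 19.7.
Then P_{LinkUp} = 14.375 + 0.25·19.7 = 19.3.

19.7, 19.3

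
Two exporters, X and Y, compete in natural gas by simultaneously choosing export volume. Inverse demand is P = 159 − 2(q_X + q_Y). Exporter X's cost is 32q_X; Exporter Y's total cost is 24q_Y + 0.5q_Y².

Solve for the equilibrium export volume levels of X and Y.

Exporter X's profit: π = q_X(159 − 2(q_X + q_Y)) − 32q_X.
∂π/∂q_X = 127 − 4q_X − 2q_Y = 0, so q_X = 31.75 − 0.5q_Y.
For Y: ∂π/∂q_Y = 135 − 5q_Y − 2q_X = 0 ⇒ q_Y = 27 − 0.4q_X.
Substituting the second reaction function into the first: q_X = 31.75 − 0.5(27 − 0.4q_X), which gives 0.8q_X = 18.25 ⇒ q_X = 22.8125.
Then q_Y = 27 − 0.4·22.8125 = 17.875.

22.8125, 17.875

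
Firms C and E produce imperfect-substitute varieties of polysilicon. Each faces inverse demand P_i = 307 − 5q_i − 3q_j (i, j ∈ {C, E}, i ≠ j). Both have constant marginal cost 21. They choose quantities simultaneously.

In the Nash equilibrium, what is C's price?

Firm C's profit: π = q_C(307 − 5q_C − 3q_E) − 21q_C.
∂π/∂q_C = 286 − 10q_C − 3q_E = 0 ⇒ q_C = 28.6 − 0.3q_E.
By symmetry q_E = q_C; substituting into the reaction function, 1.3q_C = 28.6 and q_C = 22.
P_C = 307 − 5·22 − 3·22 = 131.

131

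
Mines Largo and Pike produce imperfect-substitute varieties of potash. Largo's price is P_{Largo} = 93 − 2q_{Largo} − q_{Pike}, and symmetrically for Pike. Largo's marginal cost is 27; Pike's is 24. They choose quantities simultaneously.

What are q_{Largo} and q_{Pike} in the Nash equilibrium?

13, 14

Mine Largo's profit: π = q_{Largo}(93 − 2q_{Largo} − q_{Pike}) − 27q_{Largo}.
∂π/∂q_{Largo} = 66 − 4q_{Largo} − q_{Pike} = 0 ⇒ q_{Largo} = 16.5 − 0.25q_{Pike}.
Similarly q_{Pike} = 17.25 − 0.25q_{Largo}.
Plugging q_{Pike} into Largo's best response: q_{Largo} = 16.5 − 0.25(17.25 − 0.25q_{Largo}) ⇒ 0.9375q_{Largo} = 12.1875, so q_{Largo} = 13.
Then q_{Pike} = 17.25 − 0.25·13 = 14.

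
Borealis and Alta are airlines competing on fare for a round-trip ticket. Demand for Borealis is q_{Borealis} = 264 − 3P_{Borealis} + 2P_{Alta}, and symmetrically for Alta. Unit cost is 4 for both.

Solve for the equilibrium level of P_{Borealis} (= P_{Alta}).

Borealis's profit: π = (P_{Borealis} − 4)(264 − 3P_{Borealis} + 2P_{Alta}).
∂π/∂P_{Borealis} = 276 − 6P_{Borealis} + 2P_{Alta} = 0 ⇒ P_{Borealis} = 46 + (1/3)P_{Alta}.
Setting P_{Borealis} = P_{Alta} in the reaction function: P_{Borealis} = 46 + (1/3)P_{Borealis}, so P_{Borealis} = 46 / (2/3) = 69.

69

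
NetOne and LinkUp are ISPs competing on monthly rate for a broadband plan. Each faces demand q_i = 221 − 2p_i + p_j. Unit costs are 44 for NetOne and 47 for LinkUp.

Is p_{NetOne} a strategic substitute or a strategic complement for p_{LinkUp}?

strategic complements

NetOne's profit: π = (p_{NetOne} − 44)(221 − 2p_{NetOne} + p_{LinkUp}).
∂π/∂p_{NetOne} = 309 − 4p_{NetOne} + p_{LinkUp} = 0 ⇒ p_{NetOne} = 77.25 + 0.25p_{LinkUp}.
The best-response slope dp_{NetOne}/dp_{LinkUp} = 0.25 > 0: the reaction function is upward-sloping, so the choices are strategic complements.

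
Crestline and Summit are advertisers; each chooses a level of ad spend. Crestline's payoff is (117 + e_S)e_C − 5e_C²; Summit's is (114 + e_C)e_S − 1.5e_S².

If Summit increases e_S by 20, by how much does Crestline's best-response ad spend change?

2

Expanding Crestline's payoff: 117e_C + e_Se_C − 5e_C².
∂π/∂e_C = 117 + e_S − 10e_C = 0, so e_C = 11.7 + 0.1e_S.
The reaction-function slope is 0.1, so a 20-unit rise in e_S moves e_C by 0.1 × 20 = 2. Crestline's best response rises — the actions are strategic complements.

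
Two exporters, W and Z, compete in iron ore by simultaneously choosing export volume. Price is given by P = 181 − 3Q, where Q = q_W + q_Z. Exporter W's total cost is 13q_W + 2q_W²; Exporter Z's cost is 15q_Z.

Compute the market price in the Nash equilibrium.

83

Exporter W's profit: π = q_W(181 − 3(q_W + q_Z)) − 13q_W − 2q_W².
∂π/∂q_W = 168 − 10q_W − 3q_Z = 0, so q_W = 16.8 − 0.3q_Z.
For Z: ∂π/∂q_Z = 166 − 6q_Z − 3q_W = 0 ⇒ q_Z = 83/3 − 0.5q_W.
Substituting the second reaction function into the first: q_W = 16.8 − 0.3(83/3 − 0.5q_W), which gives 0.85q_W = 8.5 ⇒ q_W = 10.
Then q_Z = 83/3 − 0.5·10 = 68/3.
Equilibrium price: P = 181 − 3·(98/3) = 83.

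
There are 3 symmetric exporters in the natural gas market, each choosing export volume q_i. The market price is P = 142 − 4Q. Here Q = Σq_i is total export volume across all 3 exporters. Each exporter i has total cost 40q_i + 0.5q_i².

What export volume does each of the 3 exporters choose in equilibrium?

A representative exporter's profit is π_i = q_i(142 − 4Q) − 40q_i − 0.5q_i², with Q = q_i + Σ_{j≠i} q_j.
First-order condition: 102 − 9q_i − 4Σ_{j≠i} q_j = 0.
In a symmetric equilibrium every exporter chooses the same q, so Σ_{j≠i} q_j = 2q. The condition becomes 102 − 17q = 0, giving q = 102/17 = 6.

6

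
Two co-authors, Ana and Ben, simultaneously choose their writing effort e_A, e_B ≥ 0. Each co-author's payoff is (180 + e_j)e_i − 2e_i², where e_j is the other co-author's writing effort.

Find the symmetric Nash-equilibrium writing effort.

Ana's payoff is (180 + e_B)e_A − 2e_A².
∂π/∂e_A = 180 + e_B − 4e_A = 0, so e_A = 45 + 0.25e_B.
By symmetry e_B = e_A; substituting into the reaction function, 0.75e_A = 45 and e_A = 60.

60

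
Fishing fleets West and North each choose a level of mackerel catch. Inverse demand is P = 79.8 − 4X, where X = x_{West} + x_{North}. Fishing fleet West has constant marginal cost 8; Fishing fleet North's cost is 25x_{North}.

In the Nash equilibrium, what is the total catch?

10.55

Fishing fleet West's profit: π = x_{West}(79.8 − 4(x_{West} + x_{North})) − 8x_{West}.
∂π/∂x_{West} = 71.8 − 8x_{West} − 4x_{North} = 0, so x_{West} = 8.975 − 0.5x_{North}.
By the same steps for North: x_{North} = 6.85 − 0.5x_{West}.
Plugging x_{North} into West's best response: x_{West} = 8.975 − 0.5(6.85 − 0.5x_{West}) ⇒ 0.75x_{West} = 5.55, so x_{West} = 7.4.
Then x_{North} = 6.85 − 0.5·7.4 = 3.15.
Total catch: 7.4 + 3.15 = 10.55.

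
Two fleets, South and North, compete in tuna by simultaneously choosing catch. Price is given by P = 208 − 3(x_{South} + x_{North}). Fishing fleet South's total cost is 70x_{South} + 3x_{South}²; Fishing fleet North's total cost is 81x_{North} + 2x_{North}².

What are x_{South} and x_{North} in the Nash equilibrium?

9, 10

Fishing fleet South's profit: π = x_{South}(208 − 3(x_{South} + x_{North})) − 70x_{South} − 3x_{South}².
∂π/∂x_{South} = 138 − 12x_{South} − 3x_{North} = 0, so x_{South} = 11.5 − 0.25x_{North}.
For North: ∂π/∂x_{North} = 127 − 10x_{North} − 3x_{South} = 0 ⇒ x_{North} = 12.7 − 0.3x_{South}.
Substituting the second reaction function into the first: x_{South} = 11.5 − 0.25(12.7 − 0.3x_{South}), which gives 0.925x_{South} = 8.325 ⇒ x_{South} = 9.
Then x_{North} = 12.7 − 0.3·9 = 10.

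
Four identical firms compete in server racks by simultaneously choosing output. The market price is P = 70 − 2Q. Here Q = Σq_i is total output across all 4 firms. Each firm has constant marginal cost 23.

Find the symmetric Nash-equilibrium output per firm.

4.7

A representative firm's profit is π_i = q_i(70 − 2Q) − 23q_i, with Q = q_i + Σ_{j≠i} q_j.
First-order condition: 47 − 4q_i − 2Σ_{j≠i} q_j = 0.
Imposing symmetry (q_j = q for all j) turns Σ_{j≠i} q_j into 3q, so 47 = 10q and q = 4.7.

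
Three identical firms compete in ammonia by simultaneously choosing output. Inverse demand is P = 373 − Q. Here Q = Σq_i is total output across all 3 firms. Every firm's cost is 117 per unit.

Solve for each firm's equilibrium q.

A representative firm's profit is π_i = q_i(373 − Q) − 117q_i, with Q = q_i + Σ_{j≠i} q_j.
First-order condition: 256 − 2q_i − Σ_{j≠i} q_j = 0.
Imposing symmetry (q_j = q for all j) turns Σ_{j≠i} q_j into 2q, so 256 = 4q and q = 64.

64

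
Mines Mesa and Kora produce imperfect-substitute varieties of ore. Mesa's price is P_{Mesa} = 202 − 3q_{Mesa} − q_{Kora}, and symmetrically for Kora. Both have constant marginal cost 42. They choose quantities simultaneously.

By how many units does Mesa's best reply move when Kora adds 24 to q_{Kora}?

-4

Mine Mesa's profit: π = q_{Mesa}(202 − 3q_{Mesa} − q_{Kora}) − 42q_{Mesa}.
∂π/∂q_{Mesa} = 160 − 6q_{Mesa} − q_{Kora} = 0 ⇒ q_{Mesa} = 80/3 − (1/6)q_{Kora}.
The reaction-function slope is −1/6, so a 24-unit rise in q_{Kora} moves q_{Mesa} by −1/6 × 24 = −4. Mesa's best response falls — the actions are strategic substitutes.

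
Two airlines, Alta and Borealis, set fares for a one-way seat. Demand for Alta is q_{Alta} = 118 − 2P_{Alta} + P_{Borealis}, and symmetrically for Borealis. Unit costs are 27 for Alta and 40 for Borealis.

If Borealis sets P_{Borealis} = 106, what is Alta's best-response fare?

69.5

Alta's profit: π = (P_{Alta} − 27)(118 − 2P_{Alta} + P_{Borealis}).
∂π/∂P_{Alta} = 172 − 4P_{Alta} + P_{Borealis} = 0 ⇒ P_{Alta} = 43 + 0.25P_{Borealis}.
At P_{Borealis} = 106: P_{Alta} = 43 + 0.25·106 = 69.5.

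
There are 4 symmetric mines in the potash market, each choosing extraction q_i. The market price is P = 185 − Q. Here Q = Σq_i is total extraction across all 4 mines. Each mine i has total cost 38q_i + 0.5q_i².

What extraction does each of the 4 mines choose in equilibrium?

A representative mine's profit is π_i = q_i(185 − Q) − 38q_i − 0.5q_i², with Q = q_i + Σ_{j≠i} q_j.
First-order condition: 147 − 3q_i − Σ_{j≠i} q_j = 0.
With identical mines, set every q_j = q: then 147 − 3q − 3q = 0, i.e. q = 147/6 = 24.5.

24.5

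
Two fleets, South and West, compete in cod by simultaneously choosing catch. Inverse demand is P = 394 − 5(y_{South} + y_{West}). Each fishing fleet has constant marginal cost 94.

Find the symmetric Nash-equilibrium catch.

20

Fishing fleet South's profit: π = y_{South}(394 − 5(y_{South} + y_{West})) − 94y_{South}.
∂π/∂y_{South} = 300 − 10y_{South} − 5y_{West} = 0, so y_{South} = 30 − 0.5y_{West}.
By symmetry y_{West} = y_{South}; substituting into the reaction function, 1.5y_{South} = 30 and y_{South} = 20.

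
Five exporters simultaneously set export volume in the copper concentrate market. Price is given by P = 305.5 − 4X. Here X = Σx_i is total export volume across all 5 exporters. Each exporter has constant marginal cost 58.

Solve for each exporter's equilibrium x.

A representative exporter's profit is π_i = x_i(305.5 − 4X) − 58x_i, with X = x_i + Σ_{j≠i} x_j.
First-order condition: 247.5 − 8x_i − 4Σ_{j≠i} x_j = 0.
In a symmetric equilibrium every exporter chooses the same x, so Σ_{j≠i} x_j = 4x. The condition becomes 247.5 − 24x = 0, giving x = 247.5/24 = 10.3125.

10.3125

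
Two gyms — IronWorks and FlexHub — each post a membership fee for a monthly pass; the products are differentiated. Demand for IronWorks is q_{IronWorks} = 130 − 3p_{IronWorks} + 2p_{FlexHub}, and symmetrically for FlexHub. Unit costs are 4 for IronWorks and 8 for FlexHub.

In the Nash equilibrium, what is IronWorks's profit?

3120.1875

IronWorks's profit: π = (p_{IronWorks} − 4)(130 − 3p_{IronWorks} + 2p_{FlexHub}).
∂π/∂p_{IronWorks} = 142 − 6p_{IronWorks} + 2p_{FlexHub} = 0 ⇒ p_{IronWorks} = 71/3 + (1/3)p_{FlexHub}.
Similarly p_{FlexHub} = 77/3 + (1/3)p_{IronWorks}.
Substituting the second reaction function into the first: p_{IronWorks} = 71/3 + (1/3)(77/3 + (1/3)p_{IronWorks}), which gives (8/9)p_{IronWorks} = 290/9 ⇒ p_{IronWorks} = 36.25.
Then p_{FlexHub} = 77/3 + (1/3)·36.25 = 37.75.
q_{IronWorks} = 130 − 3·36.25 + 2·37.75 = 96.75.
Profit = (36.25 − 4)·96.75 = 3120.1875.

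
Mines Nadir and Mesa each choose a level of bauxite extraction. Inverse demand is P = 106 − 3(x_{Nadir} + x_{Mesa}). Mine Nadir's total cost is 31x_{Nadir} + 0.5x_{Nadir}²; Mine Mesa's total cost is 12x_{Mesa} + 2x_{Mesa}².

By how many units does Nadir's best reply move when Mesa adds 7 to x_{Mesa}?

-3

Mine Nadir's profit: π = x_{Nadir}(106 − 3(x_{Nadir} + x_{Mesa})) − 31x_{Nadir} − 0.5x_{Nadir}².
∂π/∂x_{Nadir} = 75 − 7x_{Nadir} − 3x_{Mesa} = 0, so x_{Nadir} = 75/7 − (3/7)x_{Mesa}.
The reaction-function slope is −3/7, so a 7-unit rise in x_{Mesa} moves x_{Nadir} by −3/7 × 7 = −3. Nadir's best response falls — the actions are strategic substitutes.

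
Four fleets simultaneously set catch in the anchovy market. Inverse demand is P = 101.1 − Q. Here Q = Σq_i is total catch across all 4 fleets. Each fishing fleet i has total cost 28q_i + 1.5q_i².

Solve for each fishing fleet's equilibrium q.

9.1375

A representative fishing fleet's profit is π_i = q_i(101.1 − Q) − 28q_i − 1.5q_i², with Q = q_i + Σ_{j≠i} q_j.
First-order condition: 73.1 − 5q_i − Σ_{j≠i} q_j = 0.
Imposing symmetry (q_j = q for all j) turns Σ_{j≠i} q_j into 3q, so 73.1 = 8q and q = 9.1375.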